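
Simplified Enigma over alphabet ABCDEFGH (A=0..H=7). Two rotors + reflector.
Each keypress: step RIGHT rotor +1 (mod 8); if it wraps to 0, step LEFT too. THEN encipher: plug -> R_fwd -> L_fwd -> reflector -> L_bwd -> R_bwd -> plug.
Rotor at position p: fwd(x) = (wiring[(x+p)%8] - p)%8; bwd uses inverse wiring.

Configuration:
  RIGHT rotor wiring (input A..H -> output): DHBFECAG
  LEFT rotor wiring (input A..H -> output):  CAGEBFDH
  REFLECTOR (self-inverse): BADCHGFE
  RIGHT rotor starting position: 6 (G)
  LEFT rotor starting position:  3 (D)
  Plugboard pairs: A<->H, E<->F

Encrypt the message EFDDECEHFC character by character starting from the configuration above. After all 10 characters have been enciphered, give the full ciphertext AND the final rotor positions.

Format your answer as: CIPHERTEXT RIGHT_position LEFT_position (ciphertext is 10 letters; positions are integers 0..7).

Char 1 ('E'): step: R->7, L=3; E->plug->F->R->F->L->H->refl->E->L'->E->R'->B->plug->B
Char 2 ('F'): step: R->0, L->4 (L advanced); F->plug->E->R->E->L->G->refl->F->L'->A->R'->G->plug->G
Char 3 ('D'): step: R->1, L=4; D->plug->D->R->D->L->D->refl->C->L'->G->R'->A->plug->H
Char 4 ('D'): step: R->2, L=4; D->plug->D->R->A->L->F->refl->G->L'->E->R'->F->plug->E
Char 5 ('E'): step: R->3, L=4; E->plug->F->R->A->L->F->refl->G->L'->E->R'->G->plug->G
Char 6 ('C'): step: R->4, L=4; C->plug->C->R->E->L->G->refl->F->L'->A->R'->A->plug->H
Char 7 ('E'): step: R->5, L=4; E->plug->F->R->E->L->G->refl->F->L'->A->R'->G->plug->G
Char 8 ('H'): step: R->6, L=4; H->plug->A->R->C->L->H->refl->E->L'->F->R'->C->plug->C
Char 9 ('F'): step: R->7, L=4; F->plug->E->R->G->L->C->refl->D->L'->D->R'->G->plug->G
Char 10 ('C'): step: R->0, L->5 (L advanced); C->plug->C->R->B->L->G->refl->F->L'->D->R'->A->plug->H
Final: ciphertext=BGHEGHGCGH, RIGHT=0, LEFT=5

Answer: BGHEGHGCGH 0 5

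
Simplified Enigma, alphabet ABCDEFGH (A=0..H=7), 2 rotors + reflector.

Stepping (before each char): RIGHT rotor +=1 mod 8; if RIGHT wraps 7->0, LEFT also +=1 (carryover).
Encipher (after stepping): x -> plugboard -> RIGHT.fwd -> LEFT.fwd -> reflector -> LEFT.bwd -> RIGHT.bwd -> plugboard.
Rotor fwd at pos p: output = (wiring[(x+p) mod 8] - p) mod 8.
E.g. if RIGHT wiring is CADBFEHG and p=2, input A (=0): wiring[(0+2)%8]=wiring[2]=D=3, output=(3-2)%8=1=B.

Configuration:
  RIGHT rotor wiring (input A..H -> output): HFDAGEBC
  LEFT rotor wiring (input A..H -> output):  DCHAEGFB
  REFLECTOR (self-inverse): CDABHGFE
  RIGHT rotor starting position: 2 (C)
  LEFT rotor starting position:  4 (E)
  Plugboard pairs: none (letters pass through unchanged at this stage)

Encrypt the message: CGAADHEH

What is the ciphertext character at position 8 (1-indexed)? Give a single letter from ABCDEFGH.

Char 1 ('C'): step: R->3, L=4; C->plug->C->R->B->L->C->refl->A->L'->A->R'->H->plug->H
Char 2 ('G'): step: R->4, L=4; G->plug->G->R->H->L->E->refl->H->L'->E->R'->H->plug->H
Char 3 ('A'): step: R->5, L=4; A->plug->A->R->H->L->E->refl->H->L'->E->R'->B->plug->B
Char 4 ('A'): step: R->6, L=4; A->plug->A->R->D->L->F->refl->G->L'->F->R'->E->plug->E
Char 5 ('D'): step: R->7, L=4; D->plug->D->R->E->L->H->refl->E->L'->H->R'->F->plug->F
Char 6 ('H'): step: R->0, L->5 (L advanced); H->plug->H->R->C->L->E->refl->H->L'->H->R'->A->plug->A
Char 7 ('E'): step: R->1, L=5; E->plug->E->R->D->L->G->refl->F->L'->E->R'->A->plug->A
Char 8 ('H'): step: R->2, L=5; H->plug->H->R->D->L->G->refl->F->L'->E->R'->C->plug->C

C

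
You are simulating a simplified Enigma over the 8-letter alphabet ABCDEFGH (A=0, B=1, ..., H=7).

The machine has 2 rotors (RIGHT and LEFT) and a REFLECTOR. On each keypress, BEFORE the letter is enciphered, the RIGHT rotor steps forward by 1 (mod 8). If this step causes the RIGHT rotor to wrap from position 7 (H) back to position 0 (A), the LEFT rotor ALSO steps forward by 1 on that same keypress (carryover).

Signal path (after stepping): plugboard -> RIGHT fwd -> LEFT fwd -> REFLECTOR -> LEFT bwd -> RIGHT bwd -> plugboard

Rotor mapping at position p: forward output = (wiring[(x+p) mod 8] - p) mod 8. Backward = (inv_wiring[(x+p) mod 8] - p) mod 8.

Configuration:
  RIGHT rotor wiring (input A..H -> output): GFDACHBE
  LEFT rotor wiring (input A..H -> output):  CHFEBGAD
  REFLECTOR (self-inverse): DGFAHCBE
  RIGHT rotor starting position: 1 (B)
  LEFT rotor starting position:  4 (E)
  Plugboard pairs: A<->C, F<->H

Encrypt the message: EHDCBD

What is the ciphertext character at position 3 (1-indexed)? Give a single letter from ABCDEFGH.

Char 1 ('E'): step: R->2, L=4; E->plug->E->R->H->L->A->refl->D->L'->F->R'->D->plug->D
Char 2 ('H'): step: R->3, L=4; H->plug->F->R->D->L->H->refl->E->L'->C->R'->G->plug->G
Char 3 ('D'): step: R->4, L=4; D->plug->D->R->A->L->F->refl->C->L'->B->R'->F->plug->H

H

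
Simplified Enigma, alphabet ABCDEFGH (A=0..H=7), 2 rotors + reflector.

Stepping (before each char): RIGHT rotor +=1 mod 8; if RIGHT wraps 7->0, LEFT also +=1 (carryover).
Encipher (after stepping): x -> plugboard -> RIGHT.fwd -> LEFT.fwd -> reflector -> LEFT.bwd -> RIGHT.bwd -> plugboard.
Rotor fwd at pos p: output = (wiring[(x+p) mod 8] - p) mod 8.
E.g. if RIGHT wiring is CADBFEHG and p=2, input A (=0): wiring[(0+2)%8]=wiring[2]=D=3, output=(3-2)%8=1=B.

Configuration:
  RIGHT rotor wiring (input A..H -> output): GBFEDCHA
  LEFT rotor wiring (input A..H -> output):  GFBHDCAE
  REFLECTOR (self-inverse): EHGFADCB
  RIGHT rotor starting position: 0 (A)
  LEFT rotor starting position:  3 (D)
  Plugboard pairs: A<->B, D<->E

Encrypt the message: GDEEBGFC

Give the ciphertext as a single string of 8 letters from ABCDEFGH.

Answer: FBHDCECH

Derivation:
Char 1 ('G'): step: R->1, L=3; G->plug->G->R->H->L->G->refl->C->L'->G->R'->F->plug->F
Char 2 ('D'): step: R->2, L=3; D->plug->E->R->F->L->D->refl->F->L'->D->R'->A->plug->B
Char 3 ('E'): step: R->3, L=3; E->plug->D->R->E->L->B->refl->H->L'->C->R'->H->plug->H
Char 4 ('E'): step: R->4, L=3; E->plug->D->R->E->L->B->refl->H->L'->C->R'->E->plug->D
Char 5 ('B'): step: R->5, L=3; B->plug->A->R->F->L->D->refl->F->L'->D->R'->C->plug->C
Char 6 ('G'): step: R->6, L=3; G->plug->G->R->F->L->D->refl->F->L'->D->R'->D->plug->E
Char 7 ('F'): step: R->7, L=3; F->plug->F->R->E->L->B->refl->H->L'->C->R'->C->plug->C
Char 8 ('C'): step: R->0, L->4 (L advanced); C->plug->C->R->F->L->B->refl->H->L'->A->R'->H->plug->H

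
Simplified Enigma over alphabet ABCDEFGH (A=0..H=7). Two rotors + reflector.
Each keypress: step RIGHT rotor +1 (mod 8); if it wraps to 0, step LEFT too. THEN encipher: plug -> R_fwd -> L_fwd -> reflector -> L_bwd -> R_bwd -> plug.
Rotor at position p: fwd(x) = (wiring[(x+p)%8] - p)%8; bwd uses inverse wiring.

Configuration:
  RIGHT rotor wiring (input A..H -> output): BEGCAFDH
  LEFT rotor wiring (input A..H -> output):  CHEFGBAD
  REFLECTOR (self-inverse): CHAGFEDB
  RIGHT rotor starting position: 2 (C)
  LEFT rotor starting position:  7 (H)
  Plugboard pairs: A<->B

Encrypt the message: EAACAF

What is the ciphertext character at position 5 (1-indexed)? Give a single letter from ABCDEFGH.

Char 1 ('E'): step: R->3, L=7; E->plug->E->R->E->L->G->refl->D->L'->B->R'->G->plug->G
Char 2 ('A'): step: R->4, L=7; A->plug->B->R->B->L->D->refl->G->L'->E->R'->A->plug->B
Char 3 ('A'): step: R->5, L=7; A->plug->B->R->G->L->C->refl->A->L'->C->R'->C->plug->C
Char 4 ('C'): step: R->6, L=7; C->plug->C->R->D->L->F->refl->E->L'->A->R'->E->plug->E
Char 5 ('A'): step: R->7, L=7; A->plug->B->R->C->L->A->refl->C->L'->G->R'->G->plug->G

G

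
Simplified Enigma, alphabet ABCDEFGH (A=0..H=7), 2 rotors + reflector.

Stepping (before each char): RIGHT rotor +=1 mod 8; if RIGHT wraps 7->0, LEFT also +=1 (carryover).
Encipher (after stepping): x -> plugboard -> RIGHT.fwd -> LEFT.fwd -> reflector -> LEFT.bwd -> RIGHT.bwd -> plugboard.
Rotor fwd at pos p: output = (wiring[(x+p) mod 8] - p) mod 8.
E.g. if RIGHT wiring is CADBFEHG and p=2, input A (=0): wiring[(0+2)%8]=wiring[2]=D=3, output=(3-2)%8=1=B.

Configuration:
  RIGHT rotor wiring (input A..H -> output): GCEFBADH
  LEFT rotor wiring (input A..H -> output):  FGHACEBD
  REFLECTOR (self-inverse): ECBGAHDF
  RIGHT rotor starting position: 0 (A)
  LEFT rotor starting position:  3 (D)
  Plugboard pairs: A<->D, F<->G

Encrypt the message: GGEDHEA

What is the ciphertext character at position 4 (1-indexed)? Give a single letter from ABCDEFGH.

Char 1 ('G'): step: R->1, L=3; G->plug->F->R->C->L->B->refl->C->L'->F->R'->H->plug->H
Char 2 ('G'): step: R->2, L=3; G->plug->F->R->F->L->C->refl->B->L'->C->R'->A->plug->D
Char 3 ('E'): step: R->3, L=3; E->plug->E->R->E->L->A->refl->E->L'->H->R'->G->plug->F
Char 4 ('D'): step: R->4, L=3; D->plug->A->R->F->L->C->refl->B->L'->C->R'->E->plug->E

E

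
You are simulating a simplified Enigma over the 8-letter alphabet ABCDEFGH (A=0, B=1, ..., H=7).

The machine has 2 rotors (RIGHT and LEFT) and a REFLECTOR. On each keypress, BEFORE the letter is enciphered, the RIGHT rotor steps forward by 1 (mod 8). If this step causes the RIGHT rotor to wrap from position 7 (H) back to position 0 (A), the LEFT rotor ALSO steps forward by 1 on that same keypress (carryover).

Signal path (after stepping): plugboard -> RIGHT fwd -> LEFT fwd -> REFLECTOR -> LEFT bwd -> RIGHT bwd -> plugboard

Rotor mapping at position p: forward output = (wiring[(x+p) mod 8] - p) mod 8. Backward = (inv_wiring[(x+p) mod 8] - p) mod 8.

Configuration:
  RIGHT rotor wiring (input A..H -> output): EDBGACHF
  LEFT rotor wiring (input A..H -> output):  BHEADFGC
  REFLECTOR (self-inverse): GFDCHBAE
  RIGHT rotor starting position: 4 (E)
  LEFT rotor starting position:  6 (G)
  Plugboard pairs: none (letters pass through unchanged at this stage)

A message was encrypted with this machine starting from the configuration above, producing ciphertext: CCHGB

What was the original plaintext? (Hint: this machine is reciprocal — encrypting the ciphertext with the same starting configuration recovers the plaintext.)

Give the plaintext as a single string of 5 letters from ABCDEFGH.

Char 1 ('C'): step: R->5, L=6; C->plug->C->R->A->L->A->refl->G->L'->E->R'->F->plug->F
Char 2 ('C'): step: R->6, L=6; C->plug->C->R->G->L->F->refl->B->L'->D->R'->E->plug->E
Char 3 ('H'): step: R->7, L=6; H->plug->H->R->A->L->A->refl->G->L'->E->R'->C->plug->C
Char 4 ('G'): step: R->0, L->7 (L advanced); G->plug->G->R->H->L->H->refl->E->L'->F->R'->H->plug->H
Char 5 ('B'): step: R->1, L=7; B->plug->B->R->A->L->D->refl->C->L'->B->R'->E->plug->E

Answer: FECHE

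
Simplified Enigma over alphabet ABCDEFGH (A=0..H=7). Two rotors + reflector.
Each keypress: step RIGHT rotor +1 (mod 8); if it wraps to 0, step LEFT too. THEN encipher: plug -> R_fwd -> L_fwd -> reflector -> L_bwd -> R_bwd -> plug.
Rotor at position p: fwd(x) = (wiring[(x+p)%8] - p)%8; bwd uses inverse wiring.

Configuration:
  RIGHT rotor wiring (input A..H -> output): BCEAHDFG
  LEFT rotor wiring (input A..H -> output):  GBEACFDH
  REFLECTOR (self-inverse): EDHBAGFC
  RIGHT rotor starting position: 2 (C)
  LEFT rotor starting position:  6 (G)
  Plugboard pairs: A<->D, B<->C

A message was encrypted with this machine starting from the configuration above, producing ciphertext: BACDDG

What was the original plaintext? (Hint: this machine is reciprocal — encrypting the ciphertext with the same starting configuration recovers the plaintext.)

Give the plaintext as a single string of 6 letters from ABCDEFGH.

Char 1 ('B'): step: R->3, L=6; B->plug->C->R->A->L->F->refl->G->L'->E->R'->B->plug->C
Char 2 ('A'): step: R->4, L=6; A->plug->D->R->C->L->A->refl->E->L'->G->R'->F->plug->F
Char 3 ('C'): step: R->5, L=6; C->plug->B->R->A->L->F->refl->G->L'->E->R'->D->plug->A
Char 4 ('D'): step: R->6, L=6; D->plug->A->R->H->L->H->refl->C->L'->F->R'->H->plug->H
Char 5 ('D'): step: R->7, L=6; D->plug->A->R->H->L->H->refl->C->L'->F->R'->D->plug->A
Char 6 ('G'): step: R->0, L->7 (L advanced); G->plug->G->R->F->L->D->refl->B->L'->E->R'->C->plug->B

Answer: CFAHAB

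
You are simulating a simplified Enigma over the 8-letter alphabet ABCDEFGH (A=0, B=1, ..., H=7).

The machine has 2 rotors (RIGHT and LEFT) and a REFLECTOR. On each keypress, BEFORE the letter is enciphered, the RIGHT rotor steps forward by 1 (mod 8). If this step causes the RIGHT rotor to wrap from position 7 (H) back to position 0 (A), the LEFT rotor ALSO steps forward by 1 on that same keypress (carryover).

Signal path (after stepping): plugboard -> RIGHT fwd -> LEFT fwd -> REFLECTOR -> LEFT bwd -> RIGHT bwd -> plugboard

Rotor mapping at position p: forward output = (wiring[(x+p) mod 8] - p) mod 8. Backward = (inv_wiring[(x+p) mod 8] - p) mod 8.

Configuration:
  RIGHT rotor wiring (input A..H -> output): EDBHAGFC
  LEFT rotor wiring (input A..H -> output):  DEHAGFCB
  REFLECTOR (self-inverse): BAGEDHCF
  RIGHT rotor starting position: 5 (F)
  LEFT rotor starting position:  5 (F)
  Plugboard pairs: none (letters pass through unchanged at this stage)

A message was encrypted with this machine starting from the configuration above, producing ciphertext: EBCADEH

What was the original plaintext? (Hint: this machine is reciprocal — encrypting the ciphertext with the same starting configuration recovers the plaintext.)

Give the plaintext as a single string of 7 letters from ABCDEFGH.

Char 1 ('E'): step: R->6, L=5; E->plug->E->R->D->L->G->refl->C->L'->F->R'->D->plug->D
Char 2 ('B'): step: R->7, L=5; B->plug->B->R->F->L->C->refl->G->L'->D->R'->A->plug->A
Char 3 ('C'): step: R->0, L->6 (L advanced); C->plug->C->R->B->L->D->refl->E->L'->A->R'->E->plug->E
Char 4 ('A'): step: R->1, L=6; A->plug->A->R->C->L->F->refl->H->L'->H->R'->D->plug->D
Char 5 ('D'): step: R->2, L=6; D->plug->D->R->E->L->B->refl->A->L'->G->R'->C->plug->C
Char 6 ('E'): step: R->3, L=6; E->plug->E->R->H->L->H->refl->F->L'->C->R'->D->plug->D
Char 7 ('H'): step: R->4, L=6; H->plug->H->R->D->L->G->refl->C->L'->F->R'->G->plug->G

Answer: DAEDCDG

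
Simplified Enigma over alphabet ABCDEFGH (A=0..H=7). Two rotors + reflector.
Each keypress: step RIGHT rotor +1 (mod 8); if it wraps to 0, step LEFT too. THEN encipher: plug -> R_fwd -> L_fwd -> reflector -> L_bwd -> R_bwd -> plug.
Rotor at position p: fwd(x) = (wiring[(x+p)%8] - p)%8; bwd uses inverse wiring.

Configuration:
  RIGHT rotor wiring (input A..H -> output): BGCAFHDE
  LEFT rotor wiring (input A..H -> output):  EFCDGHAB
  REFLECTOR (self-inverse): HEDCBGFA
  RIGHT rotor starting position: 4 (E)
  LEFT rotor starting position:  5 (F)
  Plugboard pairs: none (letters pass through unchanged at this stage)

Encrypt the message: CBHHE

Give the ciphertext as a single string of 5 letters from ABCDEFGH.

Char 1 ('C'): step: R->5, L=5; C->plug->C->R->H->L->B->refl->E->L'->C->R'->A->plug->A
Char 2 ('B'): step: R->6, L=5; B->plug->B->R->G->L->G->refl->F->L'->F->R'->A->plug->A
Char 3 ('H'): step: R->7, L=5; H->plug->H->R->E->L->A->refl->H->L'->D->R'->D->plug->D
Char 4 ('H'): step: R->0, L->6 (L advanced); H->plug->H->R->E->L->E->refl->B->L'->H->R'->F->plug->F
Char 5 ('E'): step: R->1, L=6; E->plug->E->R->G->L->A->refl->H->L'->D->R'->G->plug->G

Answer: AADFG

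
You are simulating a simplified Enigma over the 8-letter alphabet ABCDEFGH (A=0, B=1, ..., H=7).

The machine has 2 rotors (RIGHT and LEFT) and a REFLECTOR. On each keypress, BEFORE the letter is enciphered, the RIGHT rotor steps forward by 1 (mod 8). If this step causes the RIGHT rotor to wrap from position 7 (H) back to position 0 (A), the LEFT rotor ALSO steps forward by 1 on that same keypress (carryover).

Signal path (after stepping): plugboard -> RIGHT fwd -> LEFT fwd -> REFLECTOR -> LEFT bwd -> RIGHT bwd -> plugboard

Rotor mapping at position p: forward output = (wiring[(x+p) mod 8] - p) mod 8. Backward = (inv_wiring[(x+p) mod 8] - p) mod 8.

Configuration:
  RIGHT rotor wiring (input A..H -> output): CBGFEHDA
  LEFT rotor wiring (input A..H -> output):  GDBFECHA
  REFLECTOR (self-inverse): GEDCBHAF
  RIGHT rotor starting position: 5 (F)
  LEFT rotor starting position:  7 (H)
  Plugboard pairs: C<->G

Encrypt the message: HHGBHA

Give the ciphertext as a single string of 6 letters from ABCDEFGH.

Char 1 ('H'): step: R->6, L=7; H->plug->H->R->B->L->H->refl->F->L'->F->R'->A->plug->A
Char 2 ('H'): step: R->7, L=7; H->plug->H->R->E->L->G->refl->A->L'->H->R'->D->plug->D
Char 3 ('G'): step: R->0, L->0 (L advanced); G->plug->C->R->G->L->H->refl->F->L'->D->R'->G->plug->C
Char 4 ('B'): step: R->1, L=0; B->plug->B->R->F->L->C->refl->D->L'->B->R'->H->plug->H
Char 5 ('H'): step: R->2, L=0; H->plug->H->R->H->L->A->refl->G->L'->A->R'->G->plug->C
Char 6 ('A'): step: R->3, L=0; A->plug->A->R->C->L->B->refl->E->L'->E->R'->C->plug->G

Answer: ADCHCG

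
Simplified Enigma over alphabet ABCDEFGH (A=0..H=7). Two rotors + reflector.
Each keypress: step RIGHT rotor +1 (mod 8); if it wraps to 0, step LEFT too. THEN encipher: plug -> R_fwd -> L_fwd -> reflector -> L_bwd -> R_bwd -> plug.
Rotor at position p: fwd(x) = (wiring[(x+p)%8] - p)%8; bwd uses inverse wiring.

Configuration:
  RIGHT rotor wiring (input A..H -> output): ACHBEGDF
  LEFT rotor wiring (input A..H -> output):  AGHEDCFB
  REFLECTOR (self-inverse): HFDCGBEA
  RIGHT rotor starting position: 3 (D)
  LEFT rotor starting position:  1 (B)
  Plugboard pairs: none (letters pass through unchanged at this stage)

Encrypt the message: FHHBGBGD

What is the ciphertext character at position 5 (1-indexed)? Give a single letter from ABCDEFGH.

Char 1 ('F'): step: R->4, L=1; F->plug->F->R->G->L->A->refl->H->L'->H->R'->C->plug->C
Char 2 ('H'): step: R->5, L=1; H->plug->H->R->H->L->H->refl->A->L'->G->R'->B->plug->B
Char 3 ('H'): step: R->6, L=1; H->plug->H->R->A->L->F->refl->B->L'->E->R'->D->plug->D
Char 4 ('B'): step: R->7, L=1; B->plug->B->R->B->L->G->refl->E->L'->F->R'->F->plug->F
Char 5 ('G'): step: R->0, L->2 (L advanced); G->plug->G->R->D->L->A->refl->H->L'->F->R'->H->plug->H

H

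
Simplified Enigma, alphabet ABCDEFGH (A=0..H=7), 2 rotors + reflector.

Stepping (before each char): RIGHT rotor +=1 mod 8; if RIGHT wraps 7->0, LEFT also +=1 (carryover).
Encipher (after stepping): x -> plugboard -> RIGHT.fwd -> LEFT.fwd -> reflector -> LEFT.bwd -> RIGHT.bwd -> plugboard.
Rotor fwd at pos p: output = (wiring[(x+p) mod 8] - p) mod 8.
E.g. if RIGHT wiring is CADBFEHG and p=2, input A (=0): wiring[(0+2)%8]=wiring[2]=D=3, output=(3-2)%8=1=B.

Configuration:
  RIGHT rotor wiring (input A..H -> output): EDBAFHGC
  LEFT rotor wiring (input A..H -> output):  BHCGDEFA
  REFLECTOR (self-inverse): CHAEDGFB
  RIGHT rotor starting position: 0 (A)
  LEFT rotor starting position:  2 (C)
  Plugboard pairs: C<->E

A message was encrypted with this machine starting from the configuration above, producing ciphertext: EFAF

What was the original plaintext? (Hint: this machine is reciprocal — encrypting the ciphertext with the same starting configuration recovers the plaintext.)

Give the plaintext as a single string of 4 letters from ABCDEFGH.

Char 1 ('E'): step: R->1, L=2; E->plug->C->R->H->L->F->refl->G->L'->F->R'->F->plug->F
Char 2 ('F'): step: R->2, L=2; F->plug->F->R->A->L->A->refl->C->L'->D->R'->C->plug->E
Char 3 ('A'): step: R->3, L=2; A->plug->A->R->F->L->G->refl->F->L'->H->R'->E->plug->C
Char 4 ('F'): step: R->4, L=2; F->plug->F->R->H->L->F->refl->G->L'->F->R'->G->plug->G

Answer: FECG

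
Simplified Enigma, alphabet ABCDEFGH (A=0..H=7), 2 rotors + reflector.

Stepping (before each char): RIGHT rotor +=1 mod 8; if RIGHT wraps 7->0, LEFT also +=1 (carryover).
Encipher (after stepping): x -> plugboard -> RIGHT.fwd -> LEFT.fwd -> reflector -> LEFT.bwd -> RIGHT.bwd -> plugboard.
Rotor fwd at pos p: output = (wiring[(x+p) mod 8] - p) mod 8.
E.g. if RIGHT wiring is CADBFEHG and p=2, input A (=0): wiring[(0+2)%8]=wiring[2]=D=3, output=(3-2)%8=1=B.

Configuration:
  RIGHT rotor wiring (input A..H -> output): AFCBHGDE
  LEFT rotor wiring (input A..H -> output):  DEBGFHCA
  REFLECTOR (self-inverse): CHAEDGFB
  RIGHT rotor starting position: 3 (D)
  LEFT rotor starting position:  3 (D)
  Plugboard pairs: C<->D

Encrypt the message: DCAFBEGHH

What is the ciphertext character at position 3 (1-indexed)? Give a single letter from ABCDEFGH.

Char 1 ('D'): step: R->4, L=3; D->plug->C->R->H->L->G->refl->F->L'->E->R'->E->plug->E
Char 2 ('C'): step: R->5, L=3; C->plug->D->R->D->L->H->refl->B->L'->G->R'->B->plug->B
Char 3 ('A'): step: R->6, L=3; A->plug->A->R->F->L->A->refl->C->L'->B->R'->G->plug->G

G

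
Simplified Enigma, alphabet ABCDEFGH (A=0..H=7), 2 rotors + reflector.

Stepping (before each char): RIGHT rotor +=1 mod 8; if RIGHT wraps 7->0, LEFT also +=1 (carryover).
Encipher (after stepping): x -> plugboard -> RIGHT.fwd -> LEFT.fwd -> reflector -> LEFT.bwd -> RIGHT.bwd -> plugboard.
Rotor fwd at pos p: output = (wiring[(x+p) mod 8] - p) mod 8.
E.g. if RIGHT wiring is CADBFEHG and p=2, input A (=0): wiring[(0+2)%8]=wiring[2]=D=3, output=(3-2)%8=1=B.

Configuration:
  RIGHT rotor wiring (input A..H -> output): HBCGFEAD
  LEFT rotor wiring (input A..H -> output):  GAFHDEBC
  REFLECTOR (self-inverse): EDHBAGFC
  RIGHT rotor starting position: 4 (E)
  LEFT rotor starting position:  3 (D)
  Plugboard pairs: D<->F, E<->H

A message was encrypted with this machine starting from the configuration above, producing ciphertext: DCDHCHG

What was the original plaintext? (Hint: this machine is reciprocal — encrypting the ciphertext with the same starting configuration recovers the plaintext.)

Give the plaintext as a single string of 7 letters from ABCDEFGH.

Answer: FDFBBEE

Derivation:
Char 1 ('D'): step: R->5, L=3; D->plug->F->R->F->L->D->refl->B->L'->C->R'->D->plug->F
Char 2 ('C'): step: R->6, L=3; C->plug->C->R->B->L->A->refl->E->L'->A->R'->F->plug->D
Char 3 ('D'): step: R->7, L=3; D->plug->F->R->G->L->F->refl->G->L'->D->R'->D->plug->F
Char 4 ('H'): step: R->0, L->4 (L advanced); H->plug->E->R->F->L->E->refl->A->L'->B->R'->B->plug->B
Char 5 ('C'): step: R->1, L=4; C->plug->C->R->F->L->E->refl->A->L'->B->R'->B->plug->B
Char 6 ('H'): step: R->2, L=4; H->plug->E->R->G->L->B->refl->D->L'->H->R'->H->plug->E
Char 7 ('G'): step: R->3, L=4; G->plug->G->R->G->L->B->refl->D->L'->H->R'->H->plug->E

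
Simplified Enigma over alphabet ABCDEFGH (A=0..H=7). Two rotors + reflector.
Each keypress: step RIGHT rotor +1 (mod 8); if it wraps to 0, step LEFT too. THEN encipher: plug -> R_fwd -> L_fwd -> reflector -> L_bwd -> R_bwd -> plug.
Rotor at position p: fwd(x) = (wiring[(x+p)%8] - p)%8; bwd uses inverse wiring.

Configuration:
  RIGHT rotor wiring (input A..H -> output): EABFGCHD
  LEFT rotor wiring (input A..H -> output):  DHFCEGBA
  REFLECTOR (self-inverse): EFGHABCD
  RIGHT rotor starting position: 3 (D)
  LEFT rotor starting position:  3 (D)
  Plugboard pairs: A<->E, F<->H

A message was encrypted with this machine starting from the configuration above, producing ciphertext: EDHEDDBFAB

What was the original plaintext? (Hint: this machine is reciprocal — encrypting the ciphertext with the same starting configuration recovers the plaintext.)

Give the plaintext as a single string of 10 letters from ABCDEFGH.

Answer: AAACECDECC

Derivation:
Char 1 ('E'): step: R->4, L=3; E->plug->A->R->C->L->D->refl->H->L'->A->R'->E->plug->A
Char 2 ('D'): step: R->5, L=3; D->plug->D->R->H->L->C->refl->G->L'->D->R'->E->plug->A
Char 3 ('H'): step: R->6, L=3; H->plug->F->R->H->L->C->refl->G->L'->D->R'->E->plug->A
Char 4 ('E'): step: R->7, L=3; E->plug->A->R->E->L->F->refl->B->L'->B->R'->C->plug->C
Char 5 ('D'): step: R->0, L->4 (L advanced); D->plug->D->R->F->L->D->refl->H->L'->E->R'->A->plug->E
Char 6 ('D'): step: R->1, L=4; D->plug->D->R->F->L->D->refl->H->L'->E->R'->C->plug->C
Char 7 ('B'): step: R->2, L=4; B->plug->B->R->D->L->E->refl->A->L'->A->R'->D->plug->D
Char 8 ('F'): step: R->3, L=4; F->plug->H->R->G->L->B->refl->F->L'->C->R'->A->plug->E
Char 9 ('A'): step: R->4, L=4; A->plug->E->R->A->L->A->refl->E->L'->D->R'->C->plug->C
Char 10 ('B'): step: R->5, L=4; B->plug->B->R->C->L->F->refl->B->L'->G->R'->C->plug->C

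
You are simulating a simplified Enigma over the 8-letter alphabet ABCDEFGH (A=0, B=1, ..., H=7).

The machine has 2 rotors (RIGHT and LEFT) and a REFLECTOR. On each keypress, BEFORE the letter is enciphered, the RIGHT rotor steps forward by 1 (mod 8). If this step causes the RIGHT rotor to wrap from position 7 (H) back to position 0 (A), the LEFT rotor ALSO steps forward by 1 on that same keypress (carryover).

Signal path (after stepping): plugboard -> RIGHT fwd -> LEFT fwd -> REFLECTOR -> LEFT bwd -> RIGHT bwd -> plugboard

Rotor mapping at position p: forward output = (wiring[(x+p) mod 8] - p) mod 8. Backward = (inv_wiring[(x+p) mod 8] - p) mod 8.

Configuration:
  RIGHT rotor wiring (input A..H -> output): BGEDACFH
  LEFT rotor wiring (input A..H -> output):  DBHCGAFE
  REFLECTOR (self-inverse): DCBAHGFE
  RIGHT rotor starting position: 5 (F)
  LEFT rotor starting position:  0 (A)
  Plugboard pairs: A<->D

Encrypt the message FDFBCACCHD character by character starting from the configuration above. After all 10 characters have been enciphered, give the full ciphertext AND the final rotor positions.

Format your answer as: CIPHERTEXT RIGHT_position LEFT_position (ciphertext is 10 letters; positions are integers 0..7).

Answer: AAHEACAFFH 7 1

Derivation:
Char 1 ('F'): step: R->6, L=0; F->plug->F->R->F->L->A->refl->D->L'->A->R'->D->plug->A
Char 2 ('D'): step: R->7, L=0; D->plug->A->R->A->L->D->refl->A->L'->F->R'->D->plug->A
Char 3 ('F'): step: R->0, L->1 (L advanced); F->plug->F->R->C->L->B->refl->C->L'->H->R'->H->plug->H
Char 4 ('B'): step: R->1, L=1; B->plug->B->R->D->L->F->refl->G->L'->B->R'->E->plug->E
Char 5 ('C'): step: R->2, L=1; C->plug->C->R->G->L->D->refl->A->L'->A->R'->D->plug->A
Char 6 ('A'): step: R->3, L=1; A->plug->D->R->C->L->B->refl->C->L'->H->R'->C->plug->C
Char 7 ('C'): step: R->4, L=1; C->plug->C->R->B->L->G->refl->F->L'->D->R'->D->plug->A
Char 8 ('C'): step: R->5, L=1; C->plug->C->R->C->L->B->refl->C->L'->H->R'->F->plug->F
Char 9 ('H'): step: R->6, L=1; H->plug->H->R->E->L->H->refl->E->L'->F->R'->F->plug->F
Char 10 ('D'): step: R->7, L=1; D->plug->A->R->A->L->A->refl->D->L'->G->R'->H->plug->H
Final: ciphertext=AAHEACAFFH, RIGHT=7, LEFT=1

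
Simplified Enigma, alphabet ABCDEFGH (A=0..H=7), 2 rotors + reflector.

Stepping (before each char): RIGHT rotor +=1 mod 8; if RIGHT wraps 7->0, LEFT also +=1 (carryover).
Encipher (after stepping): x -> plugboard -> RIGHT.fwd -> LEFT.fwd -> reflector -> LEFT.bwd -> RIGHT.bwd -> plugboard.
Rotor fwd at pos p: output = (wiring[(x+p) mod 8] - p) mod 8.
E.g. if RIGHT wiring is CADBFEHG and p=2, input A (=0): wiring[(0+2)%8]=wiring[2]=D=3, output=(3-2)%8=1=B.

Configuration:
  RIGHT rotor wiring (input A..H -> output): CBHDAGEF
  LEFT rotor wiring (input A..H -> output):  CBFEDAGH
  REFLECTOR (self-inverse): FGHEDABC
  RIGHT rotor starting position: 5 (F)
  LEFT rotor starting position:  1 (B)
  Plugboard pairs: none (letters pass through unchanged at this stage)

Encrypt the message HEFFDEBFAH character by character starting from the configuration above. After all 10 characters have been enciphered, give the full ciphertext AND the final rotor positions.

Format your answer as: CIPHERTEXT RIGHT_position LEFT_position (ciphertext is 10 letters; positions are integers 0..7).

Char 1 ('H'): step: R->6, L=1; H->plug->H->R->A->L->A->refl->F->L'->F->R'->F->plug->F
Char 2 ('E'): step: R->7, L=1; E->plug->E->R->E->L->H->refl->C->L'->D->R'->B->plug->B
Char 3 ('F'): step: R->0, L->2 (L advanced); F->plug->F->R->G->L->A->refl->F->L'->F->R'->H->plug->H
Char 4 ('F'): step: R->1, L=2; F->plug->F->R->D->L->G->refl->B->L'->C->R'->C->plug->C
Char 5 ('D'): step: R->2, L=2; D->plug->D->R->E->L->E->refl->D->L'->A->R'->G->plug->G
Char 6 ('E'): step: R->3, L=2; E->plug->E->R->C->L->B->refl->G->L'->D->R'->C->plug->C
Char 7 ('B'): step: R->4, L=2; B->plug->B->R->C->L->B->refl->G->L'->D->R'->G->plug->G
Char 8 ('F'): step: R->5, L=2; F->plug->F->R->C->L->B->refl->G->L'->D->R'->H->plug->H
Char 9 ('A'): step: R->6, L=2; A->plug->A->R->G->L->A->refl->F->L'->F->R'->F->plug->F
Char 10 ('H'): step: R->7, L=2; H->plug->H->R->F->L->F->refl->A->L'->G->R'->A->plug->A
Final: ciphertext=FBHCGCGHFA, RIGHT=7, LEFT=2

Answer: FBHCGCGHFA 7 2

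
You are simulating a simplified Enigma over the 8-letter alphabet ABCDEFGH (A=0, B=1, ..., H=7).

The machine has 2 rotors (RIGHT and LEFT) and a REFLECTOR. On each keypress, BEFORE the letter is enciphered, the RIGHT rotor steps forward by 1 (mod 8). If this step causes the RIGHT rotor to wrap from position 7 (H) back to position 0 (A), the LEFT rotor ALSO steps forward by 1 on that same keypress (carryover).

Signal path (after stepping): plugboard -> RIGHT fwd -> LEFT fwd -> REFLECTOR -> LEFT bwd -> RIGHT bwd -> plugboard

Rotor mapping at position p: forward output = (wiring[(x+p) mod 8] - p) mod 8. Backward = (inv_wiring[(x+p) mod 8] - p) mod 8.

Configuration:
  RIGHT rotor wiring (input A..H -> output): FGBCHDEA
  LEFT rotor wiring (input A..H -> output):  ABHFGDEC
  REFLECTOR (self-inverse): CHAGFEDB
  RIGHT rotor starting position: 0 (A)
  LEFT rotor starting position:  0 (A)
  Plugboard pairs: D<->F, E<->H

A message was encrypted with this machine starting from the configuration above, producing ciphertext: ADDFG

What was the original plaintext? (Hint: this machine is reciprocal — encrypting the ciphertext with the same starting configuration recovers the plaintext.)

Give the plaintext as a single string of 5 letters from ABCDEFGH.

Answer: EGFGD

Derivation:
Char 1 ('A'): step: R->1, L=0; A->plug->A->R->F->L->D->refl->G->L'->E->R'->H->plug->E
Char 2 ('D'): step: R->2, L=0; D->plug->F->R->G->L->E->refl->F->L'->D->R'->G->plug->G
Char 3 ('D'): step: R->3, L=0; D->plug->F->R->C->L->H->refl->B->L'->B->R'->D->plug->F
Char 4 ('F'): step: R->4, L=0; F->plug->D->R->E->L->G->refl->D->L'->F->R'->G->plug->G
Char 5 ('G'): step: R->5, L=0; G->plug->G->R->F->L->D->refl->G->L'->E->R'->F->plug->D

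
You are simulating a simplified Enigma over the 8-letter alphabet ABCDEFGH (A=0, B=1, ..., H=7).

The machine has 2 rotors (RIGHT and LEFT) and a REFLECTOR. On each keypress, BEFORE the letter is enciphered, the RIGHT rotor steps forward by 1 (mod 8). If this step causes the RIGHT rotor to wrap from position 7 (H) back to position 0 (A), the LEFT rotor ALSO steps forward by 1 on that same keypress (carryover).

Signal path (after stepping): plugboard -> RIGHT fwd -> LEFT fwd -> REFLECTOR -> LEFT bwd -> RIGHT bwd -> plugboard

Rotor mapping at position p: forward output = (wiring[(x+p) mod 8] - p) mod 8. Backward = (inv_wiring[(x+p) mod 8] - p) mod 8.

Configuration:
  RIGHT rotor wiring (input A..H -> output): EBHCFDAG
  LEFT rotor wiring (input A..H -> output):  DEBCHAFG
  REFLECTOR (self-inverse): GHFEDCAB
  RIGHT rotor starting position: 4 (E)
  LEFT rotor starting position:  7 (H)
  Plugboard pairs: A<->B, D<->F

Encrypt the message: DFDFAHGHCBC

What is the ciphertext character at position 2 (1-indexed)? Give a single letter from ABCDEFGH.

Char 1 ('D'): step: R->5, L=7; D->plug->F->R->C->L->F->refl->C->L'->D->R'->B->plug->A
Char 2 ('F'): step: R->6, L=7; F->plug->D->R->D->L->C->refl->F->L'->C->R'->A->plug->B

B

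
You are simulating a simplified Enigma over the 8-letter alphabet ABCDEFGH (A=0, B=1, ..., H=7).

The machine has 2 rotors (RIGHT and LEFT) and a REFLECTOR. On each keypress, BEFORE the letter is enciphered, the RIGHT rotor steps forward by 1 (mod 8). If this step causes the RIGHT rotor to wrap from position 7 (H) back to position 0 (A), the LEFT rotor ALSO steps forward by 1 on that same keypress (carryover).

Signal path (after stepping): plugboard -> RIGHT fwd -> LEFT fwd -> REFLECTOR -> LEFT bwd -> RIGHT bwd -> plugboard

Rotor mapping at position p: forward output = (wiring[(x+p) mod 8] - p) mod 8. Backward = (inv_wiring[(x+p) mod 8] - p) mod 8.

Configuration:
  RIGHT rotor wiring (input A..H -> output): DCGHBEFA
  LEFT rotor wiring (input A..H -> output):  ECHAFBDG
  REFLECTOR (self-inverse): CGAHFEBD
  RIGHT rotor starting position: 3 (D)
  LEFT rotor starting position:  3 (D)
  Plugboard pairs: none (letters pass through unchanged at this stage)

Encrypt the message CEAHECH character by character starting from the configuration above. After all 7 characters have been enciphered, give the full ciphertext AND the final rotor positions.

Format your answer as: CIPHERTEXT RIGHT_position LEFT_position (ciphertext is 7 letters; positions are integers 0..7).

Answer: HGEBDHB 2 4

Derivation:
Char 1 ('C'): step: R->4, L=3; C->plug->C->R->B->L->C->refl->A->L'->D->R'->H->plug->H
Char 2 ('E'): step: R->5, L=3; E->plug->E->R->F->L->B->refl->G->L'->C->R'->G->plug->G
Char 3 ('A'): step: R->6, L=3; A->plug->A->R->H->L->E->refl->F->L'->A->R'->E->plug->E
Char 4 ('H'): step: R->7, L=3; H->plug->H->R->G->L->H->refl->D->L'->E->R'->B->plug->B
Char 5 ('E'): step: R->0, L->4 (L advanced); E->plug->E->R->B->L->F->refl->E->L'->H->R'->D->plug->D
Char 6 ('C'): step: R->1, L=4; C->plug->C->R->G->L->D->refl->H->L'->C->R'->H->plug->H
Char 7 ('H'): step: R->2, L=4; H->plug->H->R->A->L->B->refl->G->L'->F->R'->B->plug->B
Final: ciphertext=HGEBDHB, RIGHT=2, LEFT=4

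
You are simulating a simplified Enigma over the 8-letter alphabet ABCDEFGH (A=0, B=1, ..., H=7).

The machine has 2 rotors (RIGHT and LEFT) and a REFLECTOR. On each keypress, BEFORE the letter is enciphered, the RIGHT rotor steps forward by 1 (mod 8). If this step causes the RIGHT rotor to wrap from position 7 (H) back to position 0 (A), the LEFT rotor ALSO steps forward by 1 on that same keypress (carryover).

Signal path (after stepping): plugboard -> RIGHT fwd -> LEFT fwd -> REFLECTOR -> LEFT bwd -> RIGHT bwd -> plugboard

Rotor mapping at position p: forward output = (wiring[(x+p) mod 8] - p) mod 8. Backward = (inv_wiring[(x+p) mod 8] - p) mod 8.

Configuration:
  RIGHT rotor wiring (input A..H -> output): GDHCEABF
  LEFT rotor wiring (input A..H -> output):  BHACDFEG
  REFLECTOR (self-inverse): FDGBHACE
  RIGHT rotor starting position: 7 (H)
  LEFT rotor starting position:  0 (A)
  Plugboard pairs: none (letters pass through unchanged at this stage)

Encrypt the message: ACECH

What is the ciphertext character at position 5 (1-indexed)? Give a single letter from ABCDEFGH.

Char 1 ('A'): step: R->0, L->1 (L advanced); A->plug->A->R->G->L->F->refl->A->L'->H->R'->C->plug->C
Char 2 ('C'): step: R->1, L=1; C->plug->C->R->B->L->H->refl->E->L'->E->R'->G->plug->G
Char 3 ('E'): step: R->2, L=1; E->plug->E->R->H->L->A->refl->F->L'->G->R'->D->plug->D
Char 4 ('C'): step: R->3, L=1; C->plug->C->R->F->L->D->refl->B->L'->C->R'->E->plug->E
Char 5 ('H'): step: R->4, L=1; H->plug->H->R->G->L->F->refl->A->L'->H->R'->F->plug->F

F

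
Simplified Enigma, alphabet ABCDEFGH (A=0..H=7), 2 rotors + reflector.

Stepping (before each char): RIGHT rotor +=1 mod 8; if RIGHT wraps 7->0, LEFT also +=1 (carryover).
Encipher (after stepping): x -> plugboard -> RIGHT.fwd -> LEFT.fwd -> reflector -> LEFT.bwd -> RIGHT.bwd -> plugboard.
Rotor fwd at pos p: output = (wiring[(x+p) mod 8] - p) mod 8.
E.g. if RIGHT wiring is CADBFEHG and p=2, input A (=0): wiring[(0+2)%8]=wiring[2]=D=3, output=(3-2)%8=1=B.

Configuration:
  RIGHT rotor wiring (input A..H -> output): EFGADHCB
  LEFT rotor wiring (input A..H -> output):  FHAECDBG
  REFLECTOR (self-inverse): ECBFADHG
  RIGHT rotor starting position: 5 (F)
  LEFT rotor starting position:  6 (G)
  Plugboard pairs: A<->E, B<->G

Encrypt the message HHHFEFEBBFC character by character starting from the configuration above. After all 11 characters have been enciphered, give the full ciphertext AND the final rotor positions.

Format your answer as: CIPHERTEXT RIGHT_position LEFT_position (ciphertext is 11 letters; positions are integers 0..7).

Char 1 ('H'): step: R->6, L=6; H->plug->H->R->B->L->A->refl->E->L'->G->R'->C->plug->C
Char 2 ('H'): step: R->7, L=6; H->plug->H->R->D->L->B->refl->C->L'->E->R'->F->plug->F
Char 3 ('H'): step: R->0, L->7 (L advanced); H->plug->H->R->B->L->G->refl->H->L'->A->R'->D->plug->D
Char 4 ('F'): step: R->1, L=7; F->plug->F->R->B->L->G->refl->H->L'->A->R'->G->plug->B
Char 5 ('E'): step: R->2, L=7; E->plug->A->R->E->L->F->refl->D->L'->F->R'->D->plug->D
Char 6 ('F'): step: R->3, L=7; F->plug->F->R->B->L->G->refl->H->L'->A->R'->B->plug->G
Char 7 ('E'): step: R->4, L=7; E->plug->A->R->H->L->C->refl->B->L'->D->R'->B->plug->G
Char 8 ('B'): step: R->5, L=7; B->plug->G->R->D->L->B->refl->C->L'->H->R'->D->plug->D
Char 9 ('B'): step: R->6, L=7; B->plug->G->R->F->L->D->refl->F->L'->E->R'->A->plug->E
Char 10 ('F'): step: R->7, L=7; F->plug->F->R->E->L->F->refl->D->L'->F->R'->B->plug->G
Char 11 ('C'): step: R->0, L->0 (L advanced); C->plug->C->R->G->L->B->refl->C->L'->E->R'->A->plug->E
Final: ciphertext=CFDBDGGDEGE, RIGHT=0, LEFT=0

Answer: CFDBDGGDEGE 0 0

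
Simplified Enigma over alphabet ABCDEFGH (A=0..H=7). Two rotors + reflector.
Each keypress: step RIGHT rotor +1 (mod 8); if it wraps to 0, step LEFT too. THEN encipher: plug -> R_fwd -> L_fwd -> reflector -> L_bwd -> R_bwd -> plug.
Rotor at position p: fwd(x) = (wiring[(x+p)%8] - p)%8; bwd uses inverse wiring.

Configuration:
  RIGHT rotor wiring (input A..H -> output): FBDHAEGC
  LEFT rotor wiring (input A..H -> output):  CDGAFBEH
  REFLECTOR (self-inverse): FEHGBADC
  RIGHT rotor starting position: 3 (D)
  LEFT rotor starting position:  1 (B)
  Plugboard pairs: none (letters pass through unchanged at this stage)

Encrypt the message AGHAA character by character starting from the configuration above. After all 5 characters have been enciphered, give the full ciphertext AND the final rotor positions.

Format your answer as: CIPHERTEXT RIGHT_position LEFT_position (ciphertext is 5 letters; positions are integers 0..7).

Char 1 ('A'): step: R->4, L=1; A->plug->A->R->E->L->A->refl->F->L'->B->R'->E->plug->E
Char 2 ('G'): step: R->5, L=1; G->plug->G->R->C->L->H->refl->C->L'->A->R'->D->plug->D
Char 3 ('H'): step: R->6, L=1; H->plug->H->R->G->L->G->refl->D->L'->F->R'->E->plug->E
Char 4 ('A'): step: R->7, L=1; A->plug->A->R->D->L->E->refl->B->L'->H->R'->H->plug->H
Char 5 ('A'): step: R->0, L->2 (L advanced); A->plug->A->R->F->L->F->refl->A->L'->G->R'->G->plug->G
Final: ciphertext=EDEHG, RIGHT=0, LEFT=2

Answer: EDEHG 0 2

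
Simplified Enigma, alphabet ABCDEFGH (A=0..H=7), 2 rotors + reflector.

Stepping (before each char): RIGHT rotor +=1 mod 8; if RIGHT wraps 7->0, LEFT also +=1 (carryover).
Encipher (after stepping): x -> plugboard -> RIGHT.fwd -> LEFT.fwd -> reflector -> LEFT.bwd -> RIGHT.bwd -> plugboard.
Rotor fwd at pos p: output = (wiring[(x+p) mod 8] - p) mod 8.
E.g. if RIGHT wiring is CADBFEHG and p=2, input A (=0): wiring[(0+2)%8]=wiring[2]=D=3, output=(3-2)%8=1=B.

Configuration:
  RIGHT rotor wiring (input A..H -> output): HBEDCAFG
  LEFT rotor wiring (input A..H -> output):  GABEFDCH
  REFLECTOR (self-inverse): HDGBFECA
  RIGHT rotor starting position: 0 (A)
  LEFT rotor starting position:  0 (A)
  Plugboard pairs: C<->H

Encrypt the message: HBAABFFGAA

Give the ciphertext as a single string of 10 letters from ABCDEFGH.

Answer: GCGGGCEEDG

Derivation:
Char 1 ('H'): step: R->1, L=0; H->plug->C->R->C->L->B->refl->D->L'->F->R'->G->plug->G
Char 2 ('B'): step: R->2, L=0; B->plug->B->R->B->L->A->refl->H->L'->H->R'->H->plug->C
Char 3 ('A'): step: R->3, L=0; A->plug->A->R->A->L->G->refl->C->L'->G->R'->G->plug->G
Char 4 ('A'): step: R->4, L=0; A->plug->A->R->G->L->C->refl->G->L'->A->R'->G->plug->G
Char 5 ('B'): step: R->5, L=0; B->plug->B->R->A->L->G->refl->C->L'->G->R'->G->plug->G
Char 6 ('F'): step: R->6, L=0; F->plug->F->R->F->L->D->refl->B->L'->C->R'->H->plug->C
Char 7 ('F'): step: R->7, L=0; F->plug->F->R->D->L->E->refl->F->L'->E->R'->E->plug->E
Char 8 ('G'): step: R->0, L->1 (L advanced); G->plug->G->R->F->L->B->refl->D->L'->C->R'->E->plug->E
Char 9 ('A'): step: R->1, L=1; A->plug->A->R->A->L->H->refl->A->L'->B->R'->D->plug->D
Char 10 ('A'): step: R->2, L=1; A->plug->A->R->C->L->D->refl->B->L'->F->R'->G->plug->G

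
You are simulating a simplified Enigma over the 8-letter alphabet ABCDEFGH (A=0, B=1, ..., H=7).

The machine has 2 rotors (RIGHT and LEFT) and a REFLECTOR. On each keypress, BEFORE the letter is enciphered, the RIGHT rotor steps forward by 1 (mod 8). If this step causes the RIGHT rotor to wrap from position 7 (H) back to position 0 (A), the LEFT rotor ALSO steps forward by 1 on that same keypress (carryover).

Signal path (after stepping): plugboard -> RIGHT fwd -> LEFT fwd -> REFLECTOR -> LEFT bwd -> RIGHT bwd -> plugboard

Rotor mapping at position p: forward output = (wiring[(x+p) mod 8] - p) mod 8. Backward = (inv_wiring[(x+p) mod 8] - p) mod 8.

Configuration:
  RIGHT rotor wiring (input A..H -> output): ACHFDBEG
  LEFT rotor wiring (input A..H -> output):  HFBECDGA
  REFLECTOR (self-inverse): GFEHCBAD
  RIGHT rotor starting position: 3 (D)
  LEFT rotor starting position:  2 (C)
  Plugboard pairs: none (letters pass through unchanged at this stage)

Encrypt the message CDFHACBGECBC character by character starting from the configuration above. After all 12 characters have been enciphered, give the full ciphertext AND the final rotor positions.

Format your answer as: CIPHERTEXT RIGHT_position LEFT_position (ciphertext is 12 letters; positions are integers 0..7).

Answer: AHBGGECACDDB 7 3

Derivation:
Char 1 ('C'): step: R->4, L=2; C->plug->C->R->A->L->H->refl->D->L'->H->R'->A->plug->A
Char 2 ('D'): step: R->5, L=2; D->plug->D->R->D->L->B->refl->F->L'->G->R'->H->plug->H
Char 3 ('F'): step: R->6, L=2; F->plug->F->R->H->L->D->refl->H->L'->A->R'->B->plug->B
Char 4 ('H'): step: R->7, L=2; H->plug->H->R->F->L->G->refl->A->L'->C->R'->G->plug->G
Char 5 ('A'): step: R->0, L->3 (L advanced); A->plug->A->R->A->L->B->refl->F->L'->E->R'->G->plug->G
Char 6 ('C'): step: R->1, L=3; C->plug->C->R->E->L->F->refl->B->L'->A->R'->E->plug->E
Char 7 ('B'): step: R->2, L=3; B->plug->B->R->D->L->D->refl->H->L'->B->R'->C->plug->C
Char 8 ('G'): step: R->3, L=3; G->plug->G->R->H->L->G->refl->A->L'->C->R'->A->plug->A
Char 9 ('E'): step: R->4, L=3; E->plug->E->R->E->L->F->refl->B->L'->A->R'->C->plug->C
Char 10 ('C'): step: R->5, L=3; C->plug->C->R->B->L->H->refl->D->L'->D->R'->D->plug->D
Char 11 ('B'): step: R->6, L=3; B->plug->B->R->A->L->B->refl->F->L'->E->R'->D->plug->D
Char 12 ('C'): step: R->7, L=3; C->plug->C->R->D->L->D->refl->H->L'->B->R'->B->plug->B
Final: ciphertext=AHBGGECACDDB, RIGHT=7, LEFT=3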